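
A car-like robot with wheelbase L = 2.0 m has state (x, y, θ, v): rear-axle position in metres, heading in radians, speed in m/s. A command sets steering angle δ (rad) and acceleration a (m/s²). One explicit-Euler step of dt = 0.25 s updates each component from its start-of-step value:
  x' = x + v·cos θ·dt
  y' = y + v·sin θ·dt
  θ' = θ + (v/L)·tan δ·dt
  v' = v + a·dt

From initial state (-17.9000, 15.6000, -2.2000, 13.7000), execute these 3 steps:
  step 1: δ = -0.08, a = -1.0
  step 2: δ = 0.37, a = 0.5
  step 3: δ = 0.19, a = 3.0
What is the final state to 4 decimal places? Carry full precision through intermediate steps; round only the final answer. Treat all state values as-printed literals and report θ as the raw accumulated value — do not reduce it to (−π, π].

(-22.6353, 7.0372, -1.3589, 14.3250)

after step 1 (δ=-0.08, a=-1.0): (-19.915616, 12.830900, -2.337293, 13.450000)
after step 2 (δ=0.37, a=0.5): (-22.247900, 10.408740, -1.685198, 13.575000)
after step 3 (δ=0.19, a=3.0): (-22.635304, 7.037174, -1.358855, 14.325000)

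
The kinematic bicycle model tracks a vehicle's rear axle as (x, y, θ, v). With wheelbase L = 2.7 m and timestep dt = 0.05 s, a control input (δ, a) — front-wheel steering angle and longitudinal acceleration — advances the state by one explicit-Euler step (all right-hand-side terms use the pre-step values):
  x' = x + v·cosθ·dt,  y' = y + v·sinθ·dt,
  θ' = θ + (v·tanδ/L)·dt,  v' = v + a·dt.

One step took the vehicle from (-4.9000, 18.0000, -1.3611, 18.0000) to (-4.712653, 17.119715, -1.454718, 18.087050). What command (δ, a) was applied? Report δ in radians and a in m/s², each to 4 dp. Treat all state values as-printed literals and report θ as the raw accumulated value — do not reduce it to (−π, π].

a = (v'−v)/dt = (0.087050)/0.05 = 1.7410
Δθ = θ'−θ = -0.093618;  (v·dt/L) = 18.0000·0.05/2.7 = 0.333333
tan δ = Δθ·L/(v·dt) = -0.280854  →  δ = -0.2738

δ = -0.2738, a = 1.7410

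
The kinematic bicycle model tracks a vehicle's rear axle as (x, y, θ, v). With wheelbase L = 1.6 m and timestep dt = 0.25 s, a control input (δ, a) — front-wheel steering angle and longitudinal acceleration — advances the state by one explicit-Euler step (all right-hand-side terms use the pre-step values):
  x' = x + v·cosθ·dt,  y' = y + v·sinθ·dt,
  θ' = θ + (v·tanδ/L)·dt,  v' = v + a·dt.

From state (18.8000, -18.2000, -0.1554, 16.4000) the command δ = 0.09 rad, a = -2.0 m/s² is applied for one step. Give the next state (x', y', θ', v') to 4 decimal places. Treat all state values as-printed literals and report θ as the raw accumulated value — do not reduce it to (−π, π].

x' = 18.8000 + 16.4000·cos(-0.1554)·0.25 = 22.8506
y' = -18.2000 + 16.4000·sin(-0.1554)·0.25 = -18.8346
θ' = -0.1554 + (16.4000/1.6)·tan(0.09)·0.25 = 0.0758
v' = 16.4000 − 2.0000·0.25 = 15.9000

(22.8506, -18.8346, 0.0758, 15.9000)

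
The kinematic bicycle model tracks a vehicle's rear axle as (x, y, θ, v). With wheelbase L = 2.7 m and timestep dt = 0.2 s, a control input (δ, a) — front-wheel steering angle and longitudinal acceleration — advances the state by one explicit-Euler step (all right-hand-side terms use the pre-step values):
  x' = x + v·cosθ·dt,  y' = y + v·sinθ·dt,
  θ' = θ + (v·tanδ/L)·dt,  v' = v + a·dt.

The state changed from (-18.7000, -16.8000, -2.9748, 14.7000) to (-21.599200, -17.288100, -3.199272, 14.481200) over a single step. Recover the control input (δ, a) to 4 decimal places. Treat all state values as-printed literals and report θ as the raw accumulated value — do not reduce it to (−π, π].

δ = -0.2033, a = -1.0940

a = (v'−v)/dt = (-0.218800)/0.2 = -1.0940
Δθ = θ'−θ = -0.224472;  (v·dt/L) = 14.7000·0.2/2.7 = 1.088889
tan δ = Δθ·L/(v·dt) = -0.206148  →  δ = -0.2033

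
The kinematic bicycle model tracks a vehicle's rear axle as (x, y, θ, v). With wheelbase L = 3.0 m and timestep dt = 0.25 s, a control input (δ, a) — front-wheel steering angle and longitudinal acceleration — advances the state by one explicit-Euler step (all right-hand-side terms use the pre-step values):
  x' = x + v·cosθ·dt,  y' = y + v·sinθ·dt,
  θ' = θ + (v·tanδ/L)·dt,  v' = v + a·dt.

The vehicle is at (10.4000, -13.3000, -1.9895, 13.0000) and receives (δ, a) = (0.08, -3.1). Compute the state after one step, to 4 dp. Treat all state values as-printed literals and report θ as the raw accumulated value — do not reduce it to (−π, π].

(9.0786, -16.2693, -1.9026, 12.2250)

x' = 10.4000 + 13.0000·cos(-1.9895)·0.25 = 9.0786
y' = -13.3000 + 13.0000·sin(-1.9895)·0.25 = -16.2693
θ' = -1.9895 + (13.0000/3.0)·tan(0.08)·0.25 = -1.9026
v' = 13.0000 − 3.1000·0.25 = 12.2250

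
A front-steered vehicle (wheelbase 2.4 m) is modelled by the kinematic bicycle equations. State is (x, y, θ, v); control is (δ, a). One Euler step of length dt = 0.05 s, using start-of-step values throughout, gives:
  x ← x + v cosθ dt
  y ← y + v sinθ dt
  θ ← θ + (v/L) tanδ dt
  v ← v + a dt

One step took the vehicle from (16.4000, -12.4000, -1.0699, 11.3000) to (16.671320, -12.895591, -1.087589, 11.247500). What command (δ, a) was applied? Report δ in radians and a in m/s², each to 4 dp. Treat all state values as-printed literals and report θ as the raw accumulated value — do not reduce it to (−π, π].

a = (v'−v)/dt = (-0.052500)/0.05 = -1.0500
Δθ = θ'−θ = -0.017689;  (v·dt/L) = 11.3000·0.05/2.4 = 0.235417
tan δ = Δθ·L/(v·dt) = -0.075139  →  δ = -0.0750

δ = -0.0750, a = -1.0500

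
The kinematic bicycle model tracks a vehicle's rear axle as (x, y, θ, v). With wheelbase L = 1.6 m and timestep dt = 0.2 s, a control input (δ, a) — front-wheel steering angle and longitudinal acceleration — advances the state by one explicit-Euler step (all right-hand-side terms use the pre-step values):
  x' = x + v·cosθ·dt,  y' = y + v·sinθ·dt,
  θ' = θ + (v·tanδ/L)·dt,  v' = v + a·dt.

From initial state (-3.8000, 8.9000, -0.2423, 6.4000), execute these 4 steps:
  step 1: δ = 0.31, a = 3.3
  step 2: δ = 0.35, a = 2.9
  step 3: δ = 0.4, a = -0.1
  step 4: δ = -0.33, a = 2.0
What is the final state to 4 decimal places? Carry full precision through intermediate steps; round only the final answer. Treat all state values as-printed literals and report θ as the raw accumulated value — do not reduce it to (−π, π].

after step 1 (δ=0.31, a=3.3): (-2.557390, 8.592882, 0.013962, 7.060000)
after step 2 (δ=0.35, a=2.9): (-1.145528, 8.612596, 0.336100, 7.640000)
after step 3 (δ=0.4, a=-0.1): (0.296978, 9.116541, 0.739867, 7.620000)
after step 4 (δ=-0.33, a=2.0): (1.422540, 10.144007, 0.413612, 8.020000)

(1.4225, 10.1440, 0.4136, 8.0200)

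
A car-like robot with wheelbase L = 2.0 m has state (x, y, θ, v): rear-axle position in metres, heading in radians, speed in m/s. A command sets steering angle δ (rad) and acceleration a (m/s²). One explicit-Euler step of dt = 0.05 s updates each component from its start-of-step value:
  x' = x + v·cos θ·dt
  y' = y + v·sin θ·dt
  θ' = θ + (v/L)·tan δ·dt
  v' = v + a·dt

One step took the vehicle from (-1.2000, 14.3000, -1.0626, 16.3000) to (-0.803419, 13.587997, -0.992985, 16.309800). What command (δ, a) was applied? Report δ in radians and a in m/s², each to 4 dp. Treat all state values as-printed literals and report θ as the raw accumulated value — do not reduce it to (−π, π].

a = (v'−v)/dt = (0.009800)/0.05 = 0.1960
Δθ = θ'−θ = 0.069615;  (v·dt/L) = 16.3000·0.05/2.0 = 0.407500
tan δ = Δθ·L/(v·dt) = 0.170834  →  δ = 0.1692

δ = 0.1692, a = 0.1960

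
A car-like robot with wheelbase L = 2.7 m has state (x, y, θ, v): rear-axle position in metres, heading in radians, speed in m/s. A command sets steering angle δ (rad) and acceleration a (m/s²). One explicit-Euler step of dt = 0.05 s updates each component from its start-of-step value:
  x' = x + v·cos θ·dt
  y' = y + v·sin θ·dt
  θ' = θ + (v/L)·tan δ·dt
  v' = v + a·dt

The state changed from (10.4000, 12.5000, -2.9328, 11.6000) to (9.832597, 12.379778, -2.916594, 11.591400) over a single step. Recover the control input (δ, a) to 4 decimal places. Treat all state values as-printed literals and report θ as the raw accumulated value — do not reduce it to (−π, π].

a = (v'−v)/dt = (-0.008600)/0.05 = -0.1720
Δθ = θ'−θ = 0.016206;  (v·dt/L) = 11.6000·0.05/2.7 = 0.214815
tan δ = Δθ·L/(v·dt) = 0.075442  →  δ = 0.0753

δ = 0.0753, a = -0.1720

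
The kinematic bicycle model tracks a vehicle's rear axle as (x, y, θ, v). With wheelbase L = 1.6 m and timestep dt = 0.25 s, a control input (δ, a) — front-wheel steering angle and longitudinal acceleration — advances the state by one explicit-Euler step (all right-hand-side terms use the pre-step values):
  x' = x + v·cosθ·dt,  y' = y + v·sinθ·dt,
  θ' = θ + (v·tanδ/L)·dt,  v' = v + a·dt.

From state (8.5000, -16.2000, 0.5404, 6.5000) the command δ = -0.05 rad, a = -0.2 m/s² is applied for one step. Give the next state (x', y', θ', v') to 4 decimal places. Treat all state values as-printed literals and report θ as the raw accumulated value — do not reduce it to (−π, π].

x' = 8.5000 + 6.5000·cos(0.5404)·0.25 = 9.8934
y' = -16.2000 + 6.5000·sin(0.5404)·0.25 = -15.3640
θ' = 0.5404 + (6.5000/1.6)·tan(-0.05)·0.25 = 0.4896
v' = 6.5000 − 0.2000·0.25 = 6.4500

(9.8934, -15.3640, 0.4896, 6.4500)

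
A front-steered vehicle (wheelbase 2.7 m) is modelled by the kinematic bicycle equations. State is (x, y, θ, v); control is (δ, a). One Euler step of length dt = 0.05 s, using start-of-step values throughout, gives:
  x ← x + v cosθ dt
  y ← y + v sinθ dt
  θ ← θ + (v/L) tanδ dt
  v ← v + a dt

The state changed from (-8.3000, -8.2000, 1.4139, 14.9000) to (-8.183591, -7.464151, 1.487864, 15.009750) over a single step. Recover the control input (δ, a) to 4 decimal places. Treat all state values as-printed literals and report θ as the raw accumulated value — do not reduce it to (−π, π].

a = (v'−v)/dt = (0.109750)/0.05 = 2.1950
Δθ = θ'−θ = 0.073964;  (v·dt/L) = 14.9000·0.05/2.7 = 0.275926
tan δ = Δθ·L/(v·dt) = 0.268057  →  δ = 0.2619

δ = 0.2619, a = 2.1950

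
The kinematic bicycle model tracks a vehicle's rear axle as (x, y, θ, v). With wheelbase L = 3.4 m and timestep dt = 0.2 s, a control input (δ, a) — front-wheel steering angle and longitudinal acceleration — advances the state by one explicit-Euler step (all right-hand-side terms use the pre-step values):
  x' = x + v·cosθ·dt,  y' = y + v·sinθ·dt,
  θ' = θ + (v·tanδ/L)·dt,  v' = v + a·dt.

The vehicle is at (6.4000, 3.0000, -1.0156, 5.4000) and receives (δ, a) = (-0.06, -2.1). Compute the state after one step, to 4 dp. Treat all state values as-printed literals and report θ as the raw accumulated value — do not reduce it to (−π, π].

x' = 6.4000 + 5.4000·cos(-1.0156)·0.2 = 6.9693
y' = 3.0000 + 5.4000·sin(-1.0156)·0.2 = 2.0822
θ' = -1.0156 + (5.4000/3.4)·tan(-0.06)·0.2 = -1.0347
v' = 5.4000 − 2.1000·0.2 = 4.9800

(6.9693, 2.0822, -1.0347, 4.9800)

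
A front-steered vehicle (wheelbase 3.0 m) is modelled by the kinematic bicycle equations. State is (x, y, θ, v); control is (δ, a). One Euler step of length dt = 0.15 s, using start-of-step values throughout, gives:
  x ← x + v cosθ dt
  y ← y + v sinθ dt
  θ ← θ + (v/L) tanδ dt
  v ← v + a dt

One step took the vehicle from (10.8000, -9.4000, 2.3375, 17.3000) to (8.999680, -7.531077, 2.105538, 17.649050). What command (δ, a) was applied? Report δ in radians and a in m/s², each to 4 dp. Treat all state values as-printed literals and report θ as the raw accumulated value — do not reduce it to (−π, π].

a = (v'−v)/dt = (0.349050)/0.15 = 2.3270
Δθ = θ'−θ = -0.231962;  (v·dt/L) = 17.3000·0.15/3.0 = 0.865000
tan δ = Δθ·L/(v·dt) = -0.268164  →  δ = -0.2620

δ = -0.2620, a = 2.3270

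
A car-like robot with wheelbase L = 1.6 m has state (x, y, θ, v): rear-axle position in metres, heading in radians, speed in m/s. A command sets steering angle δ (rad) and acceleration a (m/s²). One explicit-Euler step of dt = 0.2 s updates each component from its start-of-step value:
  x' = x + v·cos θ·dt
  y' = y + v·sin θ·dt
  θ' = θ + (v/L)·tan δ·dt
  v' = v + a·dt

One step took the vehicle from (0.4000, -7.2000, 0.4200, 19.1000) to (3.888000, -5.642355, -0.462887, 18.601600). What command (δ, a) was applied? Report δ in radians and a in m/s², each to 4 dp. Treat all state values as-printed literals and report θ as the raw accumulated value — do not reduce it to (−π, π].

δ = -0.3542, a = -2.4920

a = (v'−v)/dt = (-0.498400)/0.2 = -2.4920
Δθ = θ'−θ = -0.882887;  (v·dt/L) = 19.1000·0.2/1.6 = 2.387500
tan δ = Δθ·L/(v·dt) = -0.369796  →  δ = -0.3542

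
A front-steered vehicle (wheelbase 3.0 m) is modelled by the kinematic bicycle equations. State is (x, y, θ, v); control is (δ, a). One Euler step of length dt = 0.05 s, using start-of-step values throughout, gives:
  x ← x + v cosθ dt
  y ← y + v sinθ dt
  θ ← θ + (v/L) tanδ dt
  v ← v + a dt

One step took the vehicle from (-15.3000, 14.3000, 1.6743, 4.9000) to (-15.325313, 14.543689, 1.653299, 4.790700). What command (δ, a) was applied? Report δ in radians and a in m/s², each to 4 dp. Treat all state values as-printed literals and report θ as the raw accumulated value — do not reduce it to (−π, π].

δ = -0.2517, a = -2.1860

a = (v'−v)/dt = (-0.109300)/0.05 = -2.1860
Δθ = θ'−θ = -0.021001;  (v·dt/L) = 4.9000·0.05/3.0 = 0.081667
tan δ = Δθ·L/(v·dt) = -0.257155  →  δ = -0.2517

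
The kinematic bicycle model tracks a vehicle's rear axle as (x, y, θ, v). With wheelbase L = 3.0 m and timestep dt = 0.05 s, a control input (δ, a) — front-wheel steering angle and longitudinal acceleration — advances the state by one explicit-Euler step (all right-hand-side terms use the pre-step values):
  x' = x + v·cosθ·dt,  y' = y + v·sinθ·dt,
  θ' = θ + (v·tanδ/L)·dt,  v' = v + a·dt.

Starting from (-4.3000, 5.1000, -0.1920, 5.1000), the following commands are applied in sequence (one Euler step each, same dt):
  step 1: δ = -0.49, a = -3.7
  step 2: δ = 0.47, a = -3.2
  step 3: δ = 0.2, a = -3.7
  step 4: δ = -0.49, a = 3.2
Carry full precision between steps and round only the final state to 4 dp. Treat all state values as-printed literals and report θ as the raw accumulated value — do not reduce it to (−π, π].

(-3.3528, 4.9065, -0.2203, 4.7300)

after step 1 (δ=-0.49, a=-3.7): (-4.049686, 5.051340, -0.237338, 4.915000)
after step 2 (δ=0.47, a=-3.2): (-3.810825, 4.993560, -0.195727, 4.755000)
after step 3 (δ=0.2, a=-3.7): (-3.577614, 4.947323, -0.179662, 4.570000)
after step 4 (δ=-0.49, a=3.2): (-3.352792, 4.906491, -0.220289, 4.730000)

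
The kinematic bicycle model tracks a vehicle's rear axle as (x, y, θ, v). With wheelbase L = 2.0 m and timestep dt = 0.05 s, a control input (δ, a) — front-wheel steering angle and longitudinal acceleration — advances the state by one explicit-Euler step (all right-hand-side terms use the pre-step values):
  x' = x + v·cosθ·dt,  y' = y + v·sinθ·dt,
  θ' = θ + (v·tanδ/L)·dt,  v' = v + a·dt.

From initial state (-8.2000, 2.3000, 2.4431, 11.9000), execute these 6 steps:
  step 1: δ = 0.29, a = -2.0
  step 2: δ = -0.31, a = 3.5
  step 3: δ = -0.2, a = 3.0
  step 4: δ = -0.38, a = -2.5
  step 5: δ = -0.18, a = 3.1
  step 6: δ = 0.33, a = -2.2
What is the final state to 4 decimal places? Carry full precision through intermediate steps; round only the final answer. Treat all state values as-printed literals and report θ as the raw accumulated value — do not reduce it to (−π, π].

after step 1 (δ=0.29, a=-2.0): (-8.655658, 2.682623, 2.531878, 11.800000)
after step 2 (δ=-0.31, a=3.5): (-9.139347, 3.020477, 2.437381, 11.975000)
after step 3 (δ=-0.2, a=3.0): (-9.595668, 3.408128, 2.376695, 12.125000)
after step 4 (δ=-0.38, a=-2.5): (-10.033049, 3.827933, 2.255623, 12.000000)
after step 5 (δ=-0.18, a=3.1): (-10.412572, 4.292651, 2.201032, 12.155000)
after step 6 (δ=0.33, a=-2.2): (-10.770740, 4.783645, 2.305117, 12.045000)

(-10.7707, 4.7836, 2.3051, 12.0450)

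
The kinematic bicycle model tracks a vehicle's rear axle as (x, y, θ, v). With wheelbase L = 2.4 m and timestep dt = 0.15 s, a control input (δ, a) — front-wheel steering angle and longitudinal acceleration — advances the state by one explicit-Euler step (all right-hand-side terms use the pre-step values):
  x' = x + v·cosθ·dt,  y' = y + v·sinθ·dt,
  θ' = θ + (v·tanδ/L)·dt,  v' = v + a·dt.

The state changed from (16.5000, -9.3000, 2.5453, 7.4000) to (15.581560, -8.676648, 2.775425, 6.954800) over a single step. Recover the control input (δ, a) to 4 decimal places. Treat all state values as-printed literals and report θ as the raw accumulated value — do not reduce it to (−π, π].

δ = 0.4617, a = -2.9680

a = (v'−v)/dt = (-0.445200)/0.15 = -2.9680
Δθ = θ'−θ = 0.230125;  (v·dt/L) = 7.4000·0.15/2.4 = 0.462500
tan δ = Δθ·L/(v·dt) = 0.497568  →  δ = 0.4617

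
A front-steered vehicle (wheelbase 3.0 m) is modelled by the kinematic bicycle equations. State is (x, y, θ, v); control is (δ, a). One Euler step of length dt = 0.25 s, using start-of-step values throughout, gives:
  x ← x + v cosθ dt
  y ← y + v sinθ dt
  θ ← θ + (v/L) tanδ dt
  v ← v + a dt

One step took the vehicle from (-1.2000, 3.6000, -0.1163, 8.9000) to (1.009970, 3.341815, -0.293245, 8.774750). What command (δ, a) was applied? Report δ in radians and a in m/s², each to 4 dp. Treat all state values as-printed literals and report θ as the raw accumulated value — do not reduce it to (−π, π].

a = (v'−v)/dt = (-0.125250)/0.25 = -0.5010
Δθ = θ'−θ = -0.176945;  (v·dt/L) = 8.9000·0.25/3.0 = 0.741667
tan δ = Δθ·L/(v·dt) = -0.238578  →  δ = -0.2342

δ = -0.2342, a = -0.5010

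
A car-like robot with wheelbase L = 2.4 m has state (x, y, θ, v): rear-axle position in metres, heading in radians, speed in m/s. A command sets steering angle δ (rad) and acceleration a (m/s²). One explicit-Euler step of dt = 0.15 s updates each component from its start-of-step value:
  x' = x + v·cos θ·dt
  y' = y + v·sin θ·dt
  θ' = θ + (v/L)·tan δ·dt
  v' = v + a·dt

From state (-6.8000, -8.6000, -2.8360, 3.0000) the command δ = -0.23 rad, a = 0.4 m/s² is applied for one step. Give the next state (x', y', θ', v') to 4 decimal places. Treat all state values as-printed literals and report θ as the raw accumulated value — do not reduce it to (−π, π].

(-7.2292, -8.7354, -2.8799, 3.0600)

x' = -6.8000 + 3.0000·cos(-2.8360)·0.15 = -7.2292
y' = -8.6000 + 3.0000·sin(-2.8360)·0.15 = -8.7354
θ' = -2.8360 + (3.0000/2.4)·tan(-0.23)·0.15 = -2.8799
v' = 3.0000 + 0.4000·0.15 = 3.0600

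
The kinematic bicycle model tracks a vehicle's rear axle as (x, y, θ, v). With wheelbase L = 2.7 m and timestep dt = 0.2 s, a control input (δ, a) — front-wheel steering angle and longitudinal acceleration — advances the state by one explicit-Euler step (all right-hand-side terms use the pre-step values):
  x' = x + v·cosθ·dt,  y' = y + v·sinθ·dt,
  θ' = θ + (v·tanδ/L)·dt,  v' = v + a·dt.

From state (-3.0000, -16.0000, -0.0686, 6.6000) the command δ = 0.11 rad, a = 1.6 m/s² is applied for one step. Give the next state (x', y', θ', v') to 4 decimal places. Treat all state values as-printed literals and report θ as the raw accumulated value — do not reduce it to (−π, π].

(-1.6831, -16.0905, -0.0146, 6.9200)

x' = -3.0000 + 6.6000·cos(-0.0686)·0.2 = -1.6831
y' = -16.0000 + 6.6000·sin(-0.0686)·0.2 = -16.0905
θ' = -0.0686 + (6.6000/2.7)·tan(0.11)·0.2 = -0.0146
v' = 6.6000 + 1.6000·0.2 = 6.9200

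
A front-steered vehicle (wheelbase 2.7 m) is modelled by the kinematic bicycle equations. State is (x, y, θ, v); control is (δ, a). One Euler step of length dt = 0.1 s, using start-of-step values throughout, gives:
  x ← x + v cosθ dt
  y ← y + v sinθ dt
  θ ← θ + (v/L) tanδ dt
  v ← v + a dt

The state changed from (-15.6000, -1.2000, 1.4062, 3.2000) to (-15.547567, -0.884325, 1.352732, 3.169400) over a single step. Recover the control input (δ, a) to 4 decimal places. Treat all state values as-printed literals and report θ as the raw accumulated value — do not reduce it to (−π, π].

a = (v'−v)/dt = (-0.030600)/0.1 = -0.3060
Δθ = θ'−θ = -0.053468;  (v·dt/L) = 3.2000·0.1/2.7 = 0.118519
tan δ = Δθ·L/(v·dt) = -0.451136  →  δ = -0.4238

δ = -0.4238, a = -0.3060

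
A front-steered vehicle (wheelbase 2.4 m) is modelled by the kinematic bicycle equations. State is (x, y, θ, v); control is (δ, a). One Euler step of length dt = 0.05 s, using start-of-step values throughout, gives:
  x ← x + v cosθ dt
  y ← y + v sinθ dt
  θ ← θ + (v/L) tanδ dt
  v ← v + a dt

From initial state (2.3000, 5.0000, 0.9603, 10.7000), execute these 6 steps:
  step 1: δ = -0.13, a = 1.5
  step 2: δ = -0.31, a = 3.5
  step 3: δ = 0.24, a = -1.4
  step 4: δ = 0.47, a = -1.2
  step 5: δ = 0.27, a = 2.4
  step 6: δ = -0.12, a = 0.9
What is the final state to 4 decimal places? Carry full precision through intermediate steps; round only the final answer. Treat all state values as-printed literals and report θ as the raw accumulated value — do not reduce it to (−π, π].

(4.1476, 7.6659, 1.0651, 10.9850)

after step 1 (δ=-0.13, a=1.5): (2.606702, 5.438360, 0.931156, 10.775000)
after step 2 (δ=-0.31, a=3.5): (2.928285, 5.870604, 0.859250, 10.950000)
after step 3 (δ=0.24, a=-1.4): (3.285806, 6.285255, 0.915076, 10.880000)
after step 4 (δ=0.47, a=-1.2): (3.617499, 6.716434, 1.030215, 10.820000)
after step 5 (δ=0.27, a=2.4): (3.895917, 7.180293, 1.092600, 10.940000)
after step 6 (δ=-0.12, a=0.9): (4.147634, 7.665934, 1.065118, 10.985000)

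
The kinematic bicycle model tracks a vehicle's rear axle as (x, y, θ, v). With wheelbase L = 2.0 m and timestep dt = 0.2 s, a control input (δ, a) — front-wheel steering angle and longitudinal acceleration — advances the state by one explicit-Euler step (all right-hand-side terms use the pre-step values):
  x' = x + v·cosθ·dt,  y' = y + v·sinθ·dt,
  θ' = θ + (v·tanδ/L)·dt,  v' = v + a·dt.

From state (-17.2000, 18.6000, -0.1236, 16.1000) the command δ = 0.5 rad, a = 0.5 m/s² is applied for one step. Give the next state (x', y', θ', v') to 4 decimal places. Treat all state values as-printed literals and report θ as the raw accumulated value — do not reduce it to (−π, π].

(-14.0046, 18.2030, 0.7559, 16.2000)

x' = -17.2000 + 16.1000·cos(-0.1236)·0.2 = -14.0046
y' = 18.6000 + 16.1000·sin(-0.1236)·0.2 = 18.2030
θ' = -0.1236 + (16.1000/2.0)·tan(0.5)·0.2 = 0.7559
v' = 16.1000 + 0.5000·0.2 = 16.2000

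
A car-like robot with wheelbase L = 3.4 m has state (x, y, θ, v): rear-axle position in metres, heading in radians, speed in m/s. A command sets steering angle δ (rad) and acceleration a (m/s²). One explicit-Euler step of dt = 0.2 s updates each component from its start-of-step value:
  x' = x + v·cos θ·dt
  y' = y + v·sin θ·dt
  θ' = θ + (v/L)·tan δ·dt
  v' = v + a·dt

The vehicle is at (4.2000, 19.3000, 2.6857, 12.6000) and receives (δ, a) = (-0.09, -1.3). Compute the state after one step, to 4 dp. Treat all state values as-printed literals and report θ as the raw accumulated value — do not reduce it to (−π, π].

(1.9374, 20.4095, 2.6188, 12.3400)

x' = 4.2000 + 12.6000·cos(2.6857)·0.2 = 1.9374
y' = 19.3000 + 12.6000·sin(2.6857)·0.2 = 20.4095
θ' = 2.6857 + (12.6000/3.4)·tan(-0.09)·0.2 = 2.6188
v' = 12.6000 − 1.3000·0.2 = 12.3400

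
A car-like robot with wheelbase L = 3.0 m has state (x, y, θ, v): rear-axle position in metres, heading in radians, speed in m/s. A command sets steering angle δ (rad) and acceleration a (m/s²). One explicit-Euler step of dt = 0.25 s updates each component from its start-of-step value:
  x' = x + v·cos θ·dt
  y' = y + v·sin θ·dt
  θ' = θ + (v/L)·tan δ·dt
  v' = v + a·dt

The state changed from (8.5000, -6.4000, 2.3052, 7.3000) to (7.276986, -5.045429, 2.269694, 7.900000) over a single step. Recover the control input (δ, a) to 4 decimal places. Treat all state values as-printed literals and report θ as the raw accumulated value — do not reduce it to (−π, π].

δ = -0.0583, a = 2.4000

a = (v'−v)/dt = (0.600000)/0.25 = 2.4000
Δθ = θ'−θ = -0.035506;  (v·dt/L) = 7.3000·0.25/3.0 = 0.608333
tan δ = Δθ·L/(v·dt) = -0.058366  →  δ = -0.0583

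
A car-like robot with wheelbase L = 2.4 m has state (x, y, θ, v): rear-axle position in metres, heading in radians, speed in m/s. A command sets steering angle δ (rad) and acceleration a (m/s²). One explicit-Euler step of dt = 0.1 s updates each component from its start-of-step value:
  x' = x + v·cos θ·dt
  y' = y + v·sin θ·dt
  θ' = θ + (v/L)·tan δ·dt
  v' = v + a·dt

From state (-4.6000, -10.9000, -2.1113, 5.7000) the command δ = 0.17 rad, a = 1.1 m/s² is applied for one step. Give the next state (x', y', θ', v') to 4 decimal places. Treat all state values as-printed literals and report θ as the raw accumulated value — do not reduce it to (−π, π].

x' = -4.6000 + 5.7000·cos(-2.1113)·0.1 = -4.8933
y' = -10.9000 + 5.7000·sin(-2.1113)·0.1 = -11.3887
θ' = -2.1113 + (5.7000/2.4)·tan(0.17)·0.1 = -2.0705
v' = 5.7000 + 1.1000·0.1 = 5.8100

(-4.8933, -11.3887, -2.0705, 5.8100)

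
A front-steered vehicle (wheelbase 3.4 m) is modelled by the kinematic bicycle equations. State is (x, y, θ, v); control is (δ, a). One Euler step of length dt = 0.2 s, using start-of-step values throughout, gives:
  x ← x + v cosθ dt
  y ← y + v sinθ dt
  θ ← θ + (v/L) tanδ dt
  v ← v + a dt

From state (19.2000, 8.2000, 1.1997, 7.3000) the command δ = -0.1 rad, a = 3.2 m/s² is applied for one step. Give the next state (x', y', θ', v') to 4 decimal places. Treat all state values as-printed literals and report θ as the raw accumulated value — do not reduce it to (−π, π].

(19.7295, 9.5606, 1.1566, 7.9400)

x' = 19.2000 + 7.3000·cos(1.1997)·0.2 = 19.7295
y' = 8.2000 + 7.3000·sin(1.1997)·0.2 = 9.5606
θ' = 1.1997 + (7.3000/3.4)·tan(-0.1)·0.2 = 1.1566
v' = 7.3000 + 3.2000·0.2 = 7.9400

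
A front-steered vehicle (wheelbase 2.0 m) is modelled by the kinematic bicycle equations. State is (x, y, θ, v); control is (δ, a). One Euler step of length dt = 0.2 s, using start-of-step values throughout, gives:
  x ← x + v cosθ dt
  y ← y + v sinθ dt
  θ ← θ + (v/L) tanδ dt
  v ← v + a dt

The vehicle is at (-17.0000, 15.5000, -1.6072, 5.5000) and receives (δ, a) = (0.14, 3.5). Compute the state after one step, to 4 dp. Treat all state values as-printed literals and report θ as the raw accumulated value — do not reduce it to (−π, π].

x' = -17.0000 + 5.5000·cos(-1.6072)·0.2 = -17.0400
y' = 15.5000 + 5.5000·sin(-1.6072)·0.2 = 14.4007
θ' = -1.6072 + (5.5000/2.0)·tan(0.14)·0.2 = -1.5297
v' = 5.5000 + 3.5000·0.2 = 6.2000

(-17.0400, 14.4007, -1.5297, 6.2000)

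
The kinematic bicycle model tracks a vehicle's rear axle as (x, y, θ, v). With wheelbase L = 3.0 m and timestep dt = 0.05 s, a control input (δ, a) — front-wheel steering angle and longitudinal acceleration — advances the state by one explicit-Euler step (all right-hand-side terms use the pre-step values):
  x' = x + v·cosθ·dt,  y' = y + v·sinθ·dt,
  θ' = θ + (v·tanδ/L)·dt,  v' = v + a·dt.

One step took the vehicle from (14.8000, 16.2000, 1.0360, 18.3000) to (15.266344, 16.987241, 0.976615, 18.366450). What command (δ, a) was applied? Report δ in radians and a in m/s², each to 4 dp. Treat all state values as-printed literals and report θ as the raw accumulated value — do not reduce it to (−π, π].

a = (v'−v)/dt = (0.066450)/0.05 = 1.3290
Δθ = θ'−θ = -0.059385;  (v·dt/L) = 18.3000·0.05/3.0 = 0.305000
tan δ = Δθ·L/(v·dt) = -0.194705  →  δ = -0.1923

δ = -0.1923, a = 1.3290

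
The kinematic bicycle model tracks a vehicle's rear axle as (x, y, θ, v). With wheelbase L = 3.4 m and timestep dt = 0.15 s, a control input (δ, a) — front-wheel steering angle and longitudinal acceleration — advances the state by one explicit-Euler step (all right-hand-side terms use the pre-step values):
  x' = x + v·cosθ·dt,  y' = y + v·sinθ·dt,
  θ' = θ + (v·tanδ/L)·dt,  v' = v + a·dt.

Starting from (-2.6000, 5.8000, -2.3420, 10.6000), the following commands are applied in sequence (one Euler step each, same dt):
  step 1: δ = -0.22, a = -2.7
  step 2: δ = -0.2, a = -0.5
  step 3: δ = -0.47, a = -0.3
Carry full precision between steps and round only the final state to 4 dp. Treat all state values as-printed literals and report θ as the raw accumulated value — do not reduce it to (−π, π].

(-6.1323, 2.8186, -2.7645, 10.0750)

after step 1 (δ=-0.22, a=-2.7): (-3.708228, 4.659855, -2.446575, 10.195000)
after step 2 (δ=-0.2, a=-0.5): (-4.882757, 3.680525, -2.537750, 10.120000)
after step 3 (δ=-0.47, a=-0.3): (-6.132313, 2.818589, -2.764542, 10.075000)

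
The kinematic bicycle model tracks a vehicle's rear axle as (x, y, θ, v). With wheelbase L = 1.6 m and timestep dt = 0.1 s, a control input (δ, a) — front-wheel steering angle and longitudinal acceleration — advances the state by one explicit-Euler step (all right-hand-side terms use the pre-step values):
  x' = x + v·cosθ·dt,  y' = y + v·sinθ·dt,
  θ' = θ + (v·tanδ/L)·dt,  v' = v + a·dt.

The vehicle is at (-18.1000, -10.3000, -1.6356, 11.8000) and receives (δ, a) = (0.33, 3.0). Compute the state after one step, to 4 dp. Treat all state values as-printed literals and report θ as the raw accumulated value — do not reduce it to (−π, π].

x' = -18.1000 + 11.8000·cos(-1.6356)·0.1 = -18.1764
y' = -10.3000 + 11.8000·sin(-1.6356)·0.1 = -11.4775
θ' = -1.6356 + (11.8000/1.6)·tan(0.33)·0.1 = -1.3830
v' = 11.8000 + 3.0000·0.1 = 12.1000

(-18.1764, -11.4775, -1.3830, 12.1000)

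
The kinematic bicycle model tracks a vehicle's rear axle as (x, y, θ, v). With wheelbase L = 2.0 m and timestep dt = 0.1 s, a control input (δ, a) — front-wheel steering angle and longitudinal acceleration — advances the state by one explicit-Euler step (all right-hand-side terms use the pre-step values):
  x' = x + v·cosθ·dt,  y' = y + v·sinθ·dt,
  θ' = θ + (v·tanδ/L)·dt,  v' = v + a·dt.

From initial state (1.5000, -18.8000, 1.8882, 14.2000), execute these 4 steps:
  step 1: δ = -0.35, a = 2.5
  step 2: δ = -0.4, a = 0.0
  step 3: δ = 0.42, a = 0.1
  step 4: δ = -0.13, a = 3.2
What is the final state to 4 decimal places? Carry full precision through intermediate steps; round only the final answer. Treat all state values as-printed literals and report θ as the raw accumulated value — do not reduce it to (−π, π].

(1.2174, -13.1654, 1.5517, 14.7800)

after step 1 (δ=-0.35, a=2.5): (1.056817, -17.450931, 1.629030, 14.450000)
after step 2 (δ=-0.4, a=0.0): (0.972717, -16.008380, 1.323562, 14.450000)
after step 3 (δ=0.42, a=0.1): (1.326343, -14.607318, 1.646210, 14.460000)
after step 4 (δ=-0.13, a=3.2): (1.217397, -13.165428, 1.551687, 14.780000)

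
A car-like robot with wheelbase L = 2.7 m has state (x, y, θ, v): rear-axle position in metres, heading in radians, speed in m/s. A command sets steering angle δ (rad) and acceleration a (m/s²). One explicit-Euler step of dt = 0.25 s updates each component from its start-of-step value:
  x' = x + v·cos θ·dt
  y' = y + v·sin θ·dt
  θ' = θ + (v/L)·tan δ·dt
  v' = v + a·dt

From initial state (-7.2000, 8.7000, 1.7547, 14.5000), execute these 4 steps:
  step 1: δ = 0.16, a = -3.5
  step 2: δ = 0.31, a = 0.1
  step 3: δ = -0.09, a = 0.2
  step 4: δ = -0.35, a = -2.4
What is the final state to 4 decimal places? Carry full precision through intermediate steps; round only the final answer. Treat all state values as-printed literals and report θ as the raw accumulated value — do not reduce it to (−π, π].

(-13.8320, 20.4066, 1.7984, 13.1000)

after step 1 (δ=0.16, a=-3.5): (-7.862899, 12.263873, 1.971367, 13.625000)
after step 2 (δ=0.31, a=0.1): (-9.191145, 15.400480, 2.375484, 13.650000)
after step 3 (δ=-0.09, a=0.2): (-11.650241, 17.766490, 2.261426, 13.700000)
after step 4 (δ=-0.35, a=-2.4): (-13.832042, 20.406636, 1.798380, 13.100000)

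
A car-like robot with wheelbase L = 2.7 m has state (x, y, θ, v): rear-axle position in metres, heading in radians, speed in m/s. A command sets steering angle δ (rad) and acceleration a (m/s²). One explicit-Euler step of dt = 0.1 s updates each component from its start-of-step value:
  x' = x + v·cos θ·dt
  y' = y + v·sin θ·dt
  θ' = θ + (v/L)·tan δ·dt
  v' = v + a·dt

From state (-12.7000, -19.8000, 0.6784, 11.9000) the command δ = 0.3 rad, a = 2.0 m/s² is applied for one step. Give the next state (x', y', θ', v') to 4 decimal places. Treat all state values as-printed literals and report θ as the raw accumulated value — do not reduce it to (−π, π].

x' = -12.7000 + 11.9000·cos(0.6784)·0.1 = -11.7735
y' = -19.8000 + 11.9000·sin(0.6784)·0.1 = -19.0532
θ' = 0.6784 + (11.9000/2.7)·tan(0.3)·0.1 = 0.8147
v' = 11.9000 + 2.0000·0.1 = 12.1000

(-11.7735, -19.0532, 0.8147, 12.1000)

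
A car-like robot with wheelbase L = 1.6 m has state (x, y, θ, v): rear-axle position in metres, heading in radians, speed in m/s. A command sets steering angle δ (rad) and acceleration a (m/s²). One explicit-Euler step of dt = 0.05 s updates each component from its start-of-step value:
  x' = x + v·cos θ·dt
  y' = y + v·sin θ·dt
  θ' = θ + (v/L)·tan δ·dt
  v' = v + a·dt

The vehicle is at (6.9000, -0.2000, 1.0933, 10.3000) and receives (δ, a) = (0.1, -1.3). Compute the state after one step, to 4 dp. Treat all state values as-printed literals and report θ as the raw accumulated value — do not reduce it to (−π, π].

(7.1367, 0.2574, 1.1256, 10.2350)

x' = 6.9000 + 10.3000·cos(1.0933)·0.05 = 7.1367
y' = -0.2000 + 10.3000·sin(1.0933)·0.05 = 0.2574
θ' = 1.0933 + (10.3000/1.6)·tan(0.1)·0.05 = 1.1256
v' = 10.3000 − 1.3000·0.05 = 10.2350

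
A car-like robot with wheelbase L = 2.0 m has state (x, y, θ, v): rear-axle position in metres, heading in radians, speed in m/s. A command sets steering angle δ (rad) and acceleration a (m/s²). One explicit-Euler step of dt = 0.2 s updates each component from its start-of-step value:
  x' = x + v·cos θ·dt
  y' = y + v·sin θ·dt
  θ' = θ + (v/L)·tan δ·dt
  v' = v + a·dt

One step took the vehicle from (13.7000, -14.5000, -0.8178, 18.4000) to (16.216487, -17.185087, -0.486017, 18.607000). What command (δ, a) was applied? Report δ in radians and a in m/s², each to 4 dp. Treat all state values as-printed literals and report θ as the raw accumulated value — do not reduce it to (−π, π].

δ = 0.1784, a = 1.0350

a = (v'−v)/dt = (0.207000)/0.2 = 1.0350
Δθ = θ'−θ = 0.331783;  (v·dt/L) = 18.4000·0.2/2.0 = 1.840000
tan δ = Δθ·L/(v·dt) = 0.180317  →  δ = 0.1784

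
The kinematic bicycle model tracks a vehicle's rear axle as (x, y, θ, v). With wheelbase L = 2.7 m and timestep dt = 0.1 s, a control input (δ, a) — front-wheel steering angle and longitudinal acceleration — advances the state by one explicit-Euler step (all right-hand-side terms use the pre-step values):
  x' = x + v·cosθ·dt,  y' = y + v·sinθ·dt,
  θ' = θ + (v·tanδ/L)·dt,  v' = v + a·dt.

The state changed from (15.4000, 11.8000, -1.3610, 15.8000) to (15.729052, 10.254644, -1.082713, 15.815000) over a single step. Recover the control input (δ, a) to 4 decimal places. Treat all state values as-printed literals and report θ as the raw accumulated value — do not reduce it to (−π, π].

δ = 0.4439, a = 0.1500

a = (v'−v)/dt = (0.015000)/0.1 = 0.1500
Δθ = θ'−θ = 0.278287;  (v·dt/L) = 15.8000·0.1/2.7 = 0.585185
tan δ = Δθ·L/(v·dt) = 0.475554  →  δ = 0.4439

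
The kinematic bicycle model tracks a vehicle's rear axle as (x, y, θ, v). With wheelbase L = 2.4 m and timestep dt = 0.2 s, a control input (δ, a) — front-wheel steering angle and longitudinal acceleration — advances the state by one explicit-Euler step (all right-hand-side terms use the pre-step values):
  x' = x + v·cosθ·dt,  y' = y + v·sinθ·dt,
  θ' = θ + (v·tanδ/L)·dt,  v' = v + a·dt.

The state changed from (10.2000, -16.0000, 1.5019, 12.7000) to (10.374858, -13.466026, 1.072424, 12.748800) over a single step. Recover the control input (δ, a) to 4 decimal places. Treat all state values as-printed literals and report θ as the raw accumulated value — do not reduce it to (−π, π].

δ = -0.3855, a = 0.2440

a = (v'−v)/dt = (0.048800)/0.2 = 0.2440
Δθ = θ'−θ = -0.429476;  (v·dt/L) = 12.7000·0.2/2.4 = 1.058333
tan δ = Δθ·L/(v·dt) = -0.405804  →  δ = -0.3855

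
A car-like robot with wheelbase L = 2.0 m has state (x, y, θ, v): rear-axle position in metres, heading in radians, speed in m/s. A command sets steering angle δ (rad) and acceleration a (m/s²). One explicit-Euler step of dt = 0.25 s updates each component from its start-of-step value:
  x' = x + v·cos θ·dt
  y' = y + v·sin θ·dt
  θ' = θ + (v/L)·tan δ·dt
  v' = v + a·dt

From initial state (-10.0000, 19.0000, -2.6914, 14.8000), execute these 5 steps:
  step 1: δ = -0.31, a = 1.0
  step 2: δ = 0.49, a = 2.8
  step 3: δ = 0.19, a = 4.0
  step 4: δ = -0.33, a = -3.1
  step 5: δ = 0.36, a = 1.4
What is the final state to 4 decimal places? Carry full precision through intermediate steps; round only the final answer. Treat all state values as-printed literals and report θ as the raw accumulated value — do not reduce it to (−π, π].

(-24.4440, 8.9843, -1.8675, 16.3250)

after step 1 (δ=-0.31, a=1.0): (-13.331344, 17.389986, -3.284006, 15.050000)
after step 2 (δ=0.49, a=2.8): (-17.055754, 17.924006, -2.280569, 15.750000)
after step 3 (δ=0.19, a=4.0): (-19.621672, 14.937374, -1.901940, 16.750000)
after step 4 (δ=-0.33, a=-3.1): (-20.983131, 10.977376, -2.619101, 15.975000)
after step 5 (δ=0.36, a=1.4): (-24.444029, 8.984332, -1.867472, 16.325000)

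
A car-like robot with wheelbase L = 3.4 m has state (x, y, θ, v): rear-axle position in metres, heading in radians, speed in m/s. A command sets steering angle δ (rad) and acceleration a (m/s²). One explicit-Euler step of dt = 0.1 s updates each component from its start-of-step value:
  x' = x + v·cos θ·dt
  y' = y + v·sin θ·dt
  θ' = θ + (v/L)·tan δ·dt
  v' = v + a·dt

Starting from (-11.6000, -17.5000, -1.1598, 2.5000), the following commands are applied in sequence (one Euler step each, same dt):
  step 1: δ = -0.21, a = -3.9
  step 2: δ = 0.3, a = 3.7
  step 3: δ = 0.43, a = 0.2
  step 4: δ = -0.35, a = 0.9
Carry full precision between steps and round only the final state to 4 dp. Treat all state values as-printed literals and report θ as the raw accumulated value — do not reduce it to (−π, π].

(-11.2107, -18.3762, -1.1497, 2.5900)

after step 1 (δ=-0.21, a=-3.9): (-11.500119, -17.729181, -1.175472, 2.110000)
after step 2 (δ=0.3, a=3.7): (-11.418862, -17.923907, -1.156275, 2.480000)
after step 3 (δ=0.43, a=0.2): (-11.318979, -18.150903, -1.122823, 2.500000)
after step 4 (δ=-0.35, a=0.9): (-11.210694, -18.376235, -1.149663, 2.590000)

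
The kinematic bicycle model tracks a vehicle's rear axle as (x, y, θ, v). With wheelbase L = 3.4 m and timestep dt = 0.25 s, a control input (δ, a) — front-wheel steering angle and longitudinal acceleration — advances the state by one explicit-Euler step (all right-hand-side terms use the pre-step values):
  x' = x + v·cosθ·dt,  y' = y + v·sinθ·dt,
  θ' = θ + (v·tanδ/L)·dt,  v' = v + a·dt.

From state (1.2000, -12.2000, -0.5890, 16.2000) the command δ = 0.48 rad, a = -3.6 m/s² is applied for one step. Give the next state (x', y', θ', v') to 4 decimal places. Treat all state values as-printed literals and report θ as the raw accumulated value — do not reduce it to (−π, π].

(4.5676, -14.4499, 0.0311, 15.3000)

x' = 1.2000 + 16.2000·cos(-0.5890)·0.25 = 4.5676
y' = -12.2000 + 16.2000·sin(-0.5890)·0.25 = -14.4499
θ' = -0.5890 + (16.2000/3.4)·tan(0.48)·0.25 = 0.0311
v' = 16.2000 − 3.6000·0.25 = 15.3000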